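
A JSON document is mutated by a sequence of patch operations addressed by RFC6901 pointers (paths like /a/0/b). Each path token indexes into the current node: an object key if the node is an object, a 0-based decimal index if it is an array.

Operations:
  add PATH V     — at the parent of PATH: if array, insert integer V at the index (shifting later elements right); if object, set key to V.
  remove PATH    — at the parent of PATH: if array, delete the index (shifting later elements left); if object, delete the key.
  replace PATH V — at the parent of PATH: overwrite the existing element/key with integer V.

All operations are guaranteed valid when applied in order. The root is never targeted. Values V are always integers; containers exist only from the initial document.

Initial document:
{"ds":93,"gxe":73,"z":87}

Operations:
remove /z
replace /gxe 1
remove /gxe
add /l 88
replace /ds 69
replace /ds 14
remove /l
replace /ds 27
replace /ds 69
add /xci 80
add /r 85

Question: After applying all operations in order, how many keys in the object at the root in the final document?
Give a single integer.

Answer: 3

Derivation:
After op 1 (remove /z): {"ds":93,"gxe":73}
After op 2 (replace /gxe 1): {"ds":93,"gxe":1}
After op 3 (remove /gxe): {"ds":93}
After op 4 (add /l 88): {"ds":93,"l":88}
After op 5 (replace /ds 69): {"ds":69,"l":88}
After op 6 (replace /ds 14): {"ds":14,"l":88}
After op 7 (remove /l): {"ds":14}
After op 8 (replace /ds 27): {"ds":27}
After op 9 (replace /ds 69): {"ds":69}
After op 10 (add /xci 80): {"ds":69,"xci":80}
After op 11 (add /r 85): {"ds":69,"r":85,"xci":80}
Size at the root: 3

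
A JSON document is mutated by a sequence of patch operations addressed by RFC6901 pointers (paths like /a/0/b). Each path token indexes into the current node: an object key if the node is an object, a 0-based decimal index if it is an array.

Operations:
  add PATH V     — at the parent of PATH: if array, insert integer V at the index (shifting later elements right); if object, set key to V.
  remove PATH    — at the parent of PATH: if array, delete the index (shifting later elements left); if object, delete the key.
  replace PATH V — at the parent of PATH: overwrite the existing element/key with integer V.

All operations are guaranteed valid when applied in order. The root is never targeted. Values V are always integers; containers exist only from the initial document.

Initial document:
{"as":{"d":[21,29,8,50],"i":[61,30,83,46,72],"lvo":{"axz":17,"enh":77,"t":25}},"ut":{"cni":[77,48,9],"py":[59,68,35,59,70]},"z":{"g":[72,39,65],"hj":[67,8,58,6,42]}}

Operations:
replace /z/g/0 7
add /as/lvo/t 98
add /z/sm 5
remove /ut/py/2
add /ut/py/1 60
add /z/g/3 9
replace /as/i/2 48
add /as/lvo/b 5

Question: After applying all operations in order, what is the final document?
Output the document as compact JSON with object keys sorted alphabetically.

Answer: {"as":{"d":[21,29,8,50],"i":[61,30,48,46,72],"lvo":{"axz":17,"b":5,"enh":77,"t":98}},"ut":{"cni":[77,48,9],"py":[59,60,68,59,70]},"z":{"g":[7,39,65,9],"hj":[67,8,58,6,42],"sm":5}}

Derivation:
After op 1 (replace /z/g/0 7): {"as":{"d":[21,29,8,50],"i":[61,30,83,46,72],"lvo":{"axz":17,"enh":77,"t":25}},"ut":{"cni":[77,48,9],"py":[59,68,35,59,70]},"z":{"g":[7,39,65],"hj":[67,8,58,6,42]}}
After op 2 (add /as/lvo/t 98): {"as":{"d":[21,29,8,50],"i":[61,30,83,46,72],"lvo":{"axz":17,"enh":77,"t":98}},"ut":{"cni":[77,48,9],"py":[59,68,35,59,70]},"z":{"g":[7,39,65],"hj":[67,8,58,6,42]}}
After op 3 (add /z/sm 5): {"as":{"d":[21,29,8,50],"i":[61,30,83,46,72],"lvo":{"axz":17,"enh":77,"t":98}},"ut":{"cni":[77,48,9],"py":[59,68,35,59,70]},"z":{"g":[7,39,65],"hj":[67,8,58,6,42],"sm":5}}
After op 4 (remove /ut/py/2): {"as":{"d":[21,29,8,50],"i":[61,30,83,46,72],"lvo":{"axz":17,"enh":77,"t":98}},"ut":{"cni":[77,48,9],"py":[59,68,59,70]},"z":{"g":[7,39,65],"hj":[67,8,58,6,42],"sm":5}}
After op 5 (add /ut/py/1 60): {"as":{"d":[21,29,8,50],"i":[61,30,83,46,72],"lvo":{"axz":17,"enh":77,"t":98}},"ut":{"cni":[77,48,9],"py":[59,60,68,59,70]},"z":{"g":[7,39,65],"hj":[67,8,58,6,42],"sm":5}}
After op 6 (add /z/g/3 9): {"as":{"d":[21,29,8,50],"i":[61,30,83,46,72],"lvo":{"axz":17,"enh":77,"t":98}},"ut":{"cni":[77,48,9],"py":[59,60,68,59,70]},"z":{"g":[7,39,65,9],"hj":[67,8,58,6,42],"sm":5}}
After op 7 (replace /as/i/2 48): {"as":{"d":[21,29,8,50],"i":[61,30,48,46,72],"lvo":{"axz":17,"enh":77,"t":98}},"ut":{"cni":[77,48,9],"py":[59,60,68,59,70]},"z":{"g":[7,39,65,9],"hj":[67,8,58,6,42],"sm":5}}
After op 8 (add /as/lvo/b 5): {"as":{"d":[21,29,8,50],"i":[61,30,48,46,72],"lvo":{"axz":17,"b":5,"enh":77,"t":98}},"ut":{"cni":[77,48,9],"py":[59,60,68,59,70]},"z":{"g":[7,39,65,9],"hj":[67,8,58,6,42],"sm":5}}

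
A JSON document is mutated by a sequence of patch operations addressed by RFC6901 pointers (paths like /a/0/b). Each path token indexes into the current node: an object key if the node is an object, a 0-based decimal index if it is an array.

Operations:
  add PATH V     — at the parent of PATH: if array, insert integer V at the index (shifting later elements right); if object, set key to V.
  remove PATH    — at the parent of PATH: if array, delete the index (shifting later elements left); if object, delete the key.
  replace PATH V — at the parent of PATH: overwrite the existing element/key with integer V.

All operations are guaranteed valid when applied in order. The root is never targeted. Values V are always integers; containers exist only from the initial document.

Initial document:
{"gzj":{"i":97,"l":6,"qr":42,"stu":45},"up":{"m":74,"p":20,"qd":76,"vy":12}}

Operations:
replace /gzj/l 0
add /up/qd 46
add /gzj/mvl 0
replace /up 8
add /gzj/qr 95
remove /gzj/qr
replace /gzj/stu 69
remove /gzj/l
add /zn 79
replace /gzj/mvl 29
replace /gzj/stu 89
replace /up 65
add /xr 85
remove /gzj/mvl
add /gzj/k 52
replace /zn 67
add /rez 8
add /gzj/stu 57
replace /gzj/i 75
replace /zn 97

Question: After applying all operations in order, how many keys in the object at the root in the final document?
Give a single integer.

Answer: 5

Derivation:
After op 1 (replace /gzj/l 0): {"gzj":{"i":97,"l":0,"qr":42,"stu":45},"up":{"m":74,"p":20,"qd":76,"vy":12}}
After op 2 (add /up/qd 46): {"gzj":{"i":97,"l":0,"qr":42,"stu":45},"up":{"m":74,"p":20,"qd":46,"vy":12}}
After op 3 (add /gzj/mvl 0): {"gzj":{"i":97,"l":0,"mvl":0,"qr":42,"stu":45},"up":{"m":74,"p":20,"qd":46,"vy":12}}
After op 4 (replace /up 8): {"gzj":{"i":97,"l":0,"mvl":0,"qr":42,"stu":45},"up":8}
After op 5 (add /gzj/qr 95): {"gzj":{"i":97,"l":0,"mvl":0,"qr":95,"stu":45},"up":8}
After op 6 (remove /gzj/qr): {"gzj":{"i":97,"l":0,"mvl":0,"stu":45},"up":8}
After op 7 (replace /gzj/stu 69): {"gzj":{"i":97,"l":0,"mvl":0,"stu":69},"up":8}
After op 8 (remove /gzj/l): {"gzj":{"i":97,"mvl":0,"stu":69},"up":8}
After op 9 (add /zn 79): {"gzj":{"i":97,"mvl":0,"stu":69},"up":8,"zn":79}
After op 10 (replace /gzj/mvl 29): {"gzj":{"i":97,"mvl":29,"stu":69},"up":8,"zn":79}
After op 11 (replace /gzj/stu 89): {"gzj":{"i":97,"mvl":29,"stu":89},"up":8,"zn":79}
After op 12 (replace /up 65): {"gzj":{"i":97,"mvl":29,"stu":89},"up":65,"zn":79}
After op 13 (add /xr 85): {"gzj":{"i":97,"mvl":29,"stu":89},"up":65,"xr":85,"zn":79}
After op 14 (remove /gzj/mvl): {"gzj":{"i":97,"stu":89},"up":65,"xr":85,"zn":79}
After op 15 (add /gzj/k 52): {"gzj":{"i":97,"k":52,"stu":89},"up":65,"xr":85,"zn":79}
After op 16 (replace /zn 67): {"gzj":{"i":97,"k":52,"stu":89},"up":65,"xr":85,"zn":67}
After op 17 (add /rez 8): {"gzj":{"i":97,"k":52,"stu":89},"rez":8,"up":65,"xr":85,"zn":67}
After op 18 (add /gzj/stu 57): {"gzj":{"i":97,"k":52,"stu":57},"rez":8,"up":65,"xr":85,"zn":67}
After op 19 (replace /gzj/i 75): {"gzj":{"i":75,"k":52,"stu":57},"rez":8,"up":65,"xr":85,"zn":67}
After op 20 (replace /zn 97): {"gzj":{"i":75,"k":52,"stu":57},"rez":8,"up":65,"xr":85,"zn":97}
Size at the root: 5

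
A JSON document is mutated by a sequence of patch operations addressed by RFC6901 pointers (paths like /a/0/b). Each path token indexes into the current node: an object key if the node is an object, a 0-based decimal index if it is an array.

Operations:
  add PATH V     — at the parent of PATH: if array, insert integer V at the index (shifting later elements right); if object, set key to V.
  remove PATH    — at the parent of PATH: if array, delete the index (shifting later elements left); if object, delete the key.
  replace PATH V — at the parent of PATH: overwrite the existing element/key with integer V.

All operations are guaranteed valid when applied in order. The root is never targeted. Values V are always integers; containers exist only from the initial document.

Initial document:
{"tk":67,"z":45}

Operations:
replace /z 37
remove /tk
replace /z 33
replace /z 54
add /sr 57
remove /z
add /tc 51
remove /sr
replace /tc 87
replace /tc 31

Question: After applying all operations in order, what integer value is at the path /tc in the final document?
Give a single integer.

After op 1 (replace /z 37): {"tk":67,"z":37}
After op 2 (remove /tk): {"z":37}
After op 3 (replace /z 33): {"z":33}
After op 4 (replace /z 54): {"z":54}
After op 5 (add /sr 57): {"sr":57,"z":54}
After op 6 (remove /z): {"sr":57}
After op 7 (add /tc 51): {"sr":57,"tc":51}
After op 8 (remove /sr): {"tc":51}
After op 9 (replace /tc 87): {"tc":87}
After op 10 (replace /tc 31): {"tc":31}
Value at /tc: 31

Answer: 31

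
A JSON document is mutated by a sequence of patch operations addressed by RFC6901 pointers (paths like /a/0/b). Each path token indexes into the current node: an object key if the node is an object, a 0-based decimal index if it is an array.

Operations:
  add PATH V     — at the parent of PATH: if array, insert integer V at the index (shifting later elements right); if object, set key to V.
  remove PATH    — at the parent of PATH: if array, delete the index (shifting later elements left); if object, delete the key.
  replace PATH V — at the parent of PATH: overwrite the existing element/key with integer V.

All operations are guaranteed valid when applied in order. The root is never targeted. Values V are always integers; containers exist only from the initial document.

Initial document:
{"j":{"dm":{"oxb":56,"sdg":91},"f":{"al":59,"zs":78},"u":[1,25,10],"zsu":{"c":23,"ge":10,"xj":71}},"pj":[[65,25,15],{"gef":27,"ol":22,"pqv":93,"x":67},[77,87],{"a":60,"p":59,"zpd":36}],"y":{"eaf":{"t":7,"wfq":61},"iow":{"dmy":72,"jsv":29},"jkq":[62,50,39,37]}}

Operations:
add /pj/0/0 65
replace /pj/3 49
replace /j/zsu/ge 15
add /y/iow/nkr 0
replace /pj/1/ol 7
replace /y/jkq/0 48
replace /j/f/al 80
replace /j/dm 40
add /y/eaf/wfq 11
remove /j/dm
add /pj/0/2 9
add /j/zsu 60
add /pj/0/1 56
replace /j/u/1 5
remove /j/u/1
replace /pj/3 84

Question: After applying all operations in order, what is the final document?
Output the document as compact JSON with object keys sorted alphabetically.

Answer: {"j":{"f":{"al":80,"zs":78},"u":[1,10],"zsu":60},"pj":[[65,56,65,9,25,15],{"gef":27,"ol":7,"pqv":93,"x":67},[77,87],84],"y":{"eaf":{"t":7,"wfq":11},"iow":{"dmy":72,"jsv":29,"nkr":0},"jkq":[48,50,39,37]}}

Derivation:
After op 1 (add /pj/0/0 65): {"j":{"dm":{"oxb":56,"sdg":91},"f":{"al":59,"zs":78},"u":[1,25,10],"zsu":{"c":23,"ge":10,"xj":71}},"pj":[[65,65,25,15],{"gef":27,"ol":22,"pqv":93,"x":67},[77,87],{"a":60,"p":59,"zpd":36}],"y":{"eaf":{"t":7,"wfq":61},"iow":{"dmy":72,"jsv":29},"jkq":[62,50,39,37]}}
After op 2 (replace /pj/3 49): {"j":{"dm":{"oxb":56,"sdg":91},"f":{"al":59,"zs":78},"u":[1,25,10],"zsu":{"c":23,"ge":10,"xj":71}},"pj":[[65,65,25,15],{"gef":27,"ol":22,"pqv":93,"x":67},[77,87],49],"y":{"eaf":{"t":7,"wfq":61},"iow":{"dmy":72,"jsv":29},"jkq":[62,50,39,37]}}
After op 3 (replace /j/zsu/ge 15): {"j":{"dm":{"oxb":56,"sdg":91},"f":{"al":59,"zs":78},"u":[1,25,10],"zsu":{"c":23,"ge":15,"xj":71}},"pj":[[65,65,25,15],{"gef":27,"ol":22,"pqv":93,"x":67},[77,87],49],"y":{"eaf":{"t":7,"wfq":61},"iow":{"dmy":72,"jsv":29},"jkq":[62,50,39,37]}}
After op 4 (add /y/iow/nkr 0): {"j":{"dm":{"oxb":56,"sdg":91},"f":{"al":59,"zs":78},"u":[1,25,10],"zsu":{"c":23,"ge":15,"xj":71}},"pj":[[65,65,25,15],{"gef":27,"ol":22,"pqv":93,"x":67},[77,87],49],"y":{"eaf":{"t":7,"wfq":61},"iow":{"dmy":72,"jsv":29,"nkr":0},"jkq":[62,50,39,37]}}
After op 5 (replace /pj/1/ol 7): {"j":{"dm":{"oxb":56,"sdg":91},"f":{"al":59,"zs":78},"u":[1,25,10],"zsu":{"c":23,"ge":15,"xj":71}},"pj":[[65,65,25,15],{"gef":27,"ol":7,"pqv":93,"x":67},[77,87],49],"y":{"eaf":{"t":7,"wfq":61},"iow":{"dmy":72,"jsv":29,"nkr":0},"jkq":[62,50,39,37]}}
After op 6 (replace /y/jkq/0 48): {"j":{"dm":{"oxb":56,"sdg":91},"f":{"al":59,"zs":78},"u":[1,25,10],"zsu":{"c":23,"ge":15,"xj":71}},"pj":[[65,65,25,15],{"gef":27,"ol":7,"pqv":93,"x":67},[77,87],49],"y":{"eaf":{"t":7,"wfq":61},"iow":{"dmy":72,"jsv":29,"nkr":0},"jkq":[48,50,39,37]}}
After op 7 (replace /j/f/al 80): {"j":{"dm":{"oxb":56,"sdg":91},"f":{"al":80,"zs":78},"u":[1,25,10],"zsu":{"c":23,"ge":15,"xj":71}},"pj":[[65,65,25,15],{"gef":27,"ol":7,"pqv":93,"x":67},[77,87],49],"y":{"eaf":{"t":7,"wfq":61},"iow":{"dmy":72,"jsv":29,"nkr":0},"jkq":[48,50,39,37]}}
After op 8 (replace /j/dm 40): {"j":{"dm":40,"f":{"al":80,"zs":78},"u":[1,25,10],"zsu":{"c":23,"ge":15,"xj":71}},"pj":[[65,65,25,15],{"gef":27,"ol":7,"pqv":93,"x":67},[77,87],49],"y":{"eaf":{"t":7,"wfq":61},"iow":{"dmy":72,"jsv":29,"nkr":0},"jkq":[48,50,39,37]}}
After op 9 (add /y/eaf/wfq 11): {"j":{"dm":40,"f":{"al":80,"zs":78},"u":[1,25,10],"zsu":{"c":23,"ge":15,"xj":71}},"pj":[[65,65,25,15],{"gef":27,"ol":7,"pqv":93,"x":67},[77,87],49],"y":{"eaf":{"t":7,"wfq":11},"iow":{"dmy":72,"jsv":29,"nkr":0},"jkq":[48,50,39,37]}}
After op 10 (remove /j/dm): {"j":{"f":{"al":80,"zs":78},"u":[1,25,10],"zsu":{"c":23,"ge":15,"xj":71}},"pj":[[65,65,25,15],{"gef":27,"ol":7,"pqv":93,"x":67},[77,87],49],"y":{"eaf":{"t":7,"wfq":11},"iow":{"dmy":72,"jsv":29,"nkr":0},"jkq":[48,50,39,37]}}
After op 11 (add /pj/0/2 9): {"j":{"f":{"al":80,"zs":78},"u":[1,25,10],"zsu":{"c":23,"ge":15,"xj":71}},"pj":[[65,65,9,25,15],{"gef":27,"ol":7,"pqv":93,"x":67},[77,87],49],"y":{"eaf":{"t":7,"wfq":11},"iow":{"dmy":72,"jsv":29,"nkr":0},"jkq":[48,50,39,37]}}
After op 12 (add /j/zsu 60): {"j":{"f":{"al":80,"zs":78},"u":[1,25,10],"zsu":60},"pj":[[65,65,9,25,15],{"gef":27,"ol":7,"pqv":93,"x":67},[77,87],49],"y":{"eaf":{"t":7,"wfq":11},"iow":{"dmy":72,"jsv":29,"nkr":0},"jkq":[48,50,39,37]}}
After op 13 (add /pj/0/1 56): {"j":{"f":{"al":80,"zs":78},"u":[1,25,10],"zsu":60},"pj":[[65,56,65,9,25,15],{"gef":27,"ol":7,"pqv":93,"x":67},[77,87],49],"y":{"eaf":{"t":7,"wfq":11},"iow":{"dmy":72,"jsv":29,"nkr":0},"jkq":[48,50,39,37]}}
After op 14 (replace /j/u/1 5): {"j":{"f":{"al":80,"zs":78},"u":[1,5,10],"zsu":60},"pj":[[65,56,65,9,25,15],{"gef":27,"ol":7,"pqv":93,"x":67},[77,87],49],"y":{"eaf":{"t":7,"wfq":11},"iow":{"dmy":72,"jsv":29,"nkr":0},"jkq":[48,50,39,37]}}
After op 15 (remove /j/u/1): {"j":{"f":{"al":80,"zs":78},"u":[1,10],"zsu":60},"pj":[[65,56,65,9,25,15],{"gef":27,"ol":7,"pqv":93,"x":67},[77,87],49],"y":{"eaf":{"t":7,"wfq":11},"iow":{"dmy":72,"jsv":29,"nkr":0},"jkq":[48,50,39,37]}}
After op 16 (replace /pj/3 84): {"j":{"f":{"al":80,"zs":78},"u":[1,10],"zsu":60},"pj":[[65,56,65,9,25,15],{"gef":27,"ol":7,"pqv":93,"x":67},[77,87],84],"y":{"eaf":{"t":7,"wfq":11},"iow":{"dmy":72,"jsv":29,"nkr":0},"jkq":[48,50,39,37]}}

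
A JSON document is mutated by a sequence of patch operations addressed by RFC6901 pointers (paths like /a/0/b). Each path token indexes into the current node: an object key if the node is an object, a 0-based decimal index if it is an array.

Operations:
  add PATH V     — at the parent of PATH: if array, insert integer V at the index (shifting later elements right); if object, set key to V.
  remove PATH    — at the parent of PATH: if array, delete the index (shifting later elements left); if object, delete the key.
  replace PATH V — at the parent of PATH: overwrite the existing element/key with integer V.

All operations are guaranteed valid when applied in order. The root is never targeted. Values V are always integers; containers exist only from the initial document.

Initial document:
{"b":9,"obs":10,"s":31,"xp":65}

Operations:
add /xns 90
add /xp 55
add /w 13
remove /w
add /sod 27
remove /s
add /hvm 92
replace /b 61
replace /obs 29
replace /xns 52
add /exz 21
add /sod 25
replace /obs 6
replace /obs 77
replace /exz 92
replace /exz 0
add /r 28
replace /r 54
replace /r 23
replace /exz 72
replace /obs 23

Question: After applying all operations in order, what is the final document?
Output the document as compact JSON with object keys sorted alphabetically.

Answer: {"b":61,"exz":72,"hvm":92,"obs":23,"r":23,"sod":25,"xns":52,"xp":55}

Derivation:
After op 1 (add /xns 90): {"b":9,"obs":10,"s":31,"xns":90,"xp":65}
After op 2 (add /xp 55): {"b":9,"obs":10,"s":31,"xns":90,"xp":55}
After op 3 (add /w 13): {"b":9,"obs":10,"s":31,"w":13,"xns":90,"xp":55}
After op 4 (remove /w): {"b":9,"obs":10,"s":31,"xns":90,"xp":55}
After op 5 (add /sod 27): {"b":9,"obs":10,"s":31,"sod":27,"xns":90,"xp":55}
After op 6 (remove /s): {"b":9,"obs":10,"sod":27,"xns":90,"xp":55}
After op 7 (add /hvm 92): {"b":9,"hvm":92,"obs":10,"sod":27,"xns":90,"xp":55}
After op 8 (replace /b 61): {"b":61,"hvm":92,"obs":10,"sod":27,"xns":90,"xp":55}
After op 9 (replace /obs 29): {"b":61,"hvm":92,"obs":29,"sod":27,"xns":90,"xp":55}
After op 10 (replace /xns 52): {"b":61,"hvm":92,"obs":29,"sod":27,"xns":52,"xp":55}
After op 11 (add /exz 21): {"b":61,"exz":21,"hvm":92,"obs":29,"sod":27,"xns":52,"xp":55}
After op 12 (add /sod 25): {"b":61,"exz":21,"hvm":92,"obs":29,"sod":25,"xns":52,"xp":55}
After op 13 (replace /obs 6): {"b":61,"exz":21,"hvm":92,"obs":6,"sod":25,"xns":52,"xp":55}
After op 14 (replace /obs 77): {"b":61,"exz":21,"hvm":92,"obs":77,"sod":25,"xns":52,"xp":55}
After op 15 (replace /exz 92): {"b":61,"exz":92,"hvm":92,"obs":77,"sod":25,"xns":52,"xp":55}
After op 16 (replace /exz 0): {"b":61,"exz":0,"hvm":92,"obs":77,"sod":25,"xns":52,"xp":55}
After op 17 (add /r 28): {"b":61,"exz":0,"hvm":92,"obs":77,"r":28,"sod":25,"xns":52,"xp":55}
After op 18 (replace /r 54): {"b":61,"exz":0,"hvm":92,"obs":77,"r":54,"sod":25,"xns":52,"xp":55}
After op 19 (replace /r 23): {"b":61,"exz":0,"hvm":92,"obs":77,"r":23,"sod":25,"xns":52,"xp":55}
After op 20 (replace /exz 72): {"b":61,"exz":72,"hvm":92,"obs":77,"r":23,"sod":25,"xns":52,"xp":55}
After op 21 (replace /obs 23): {"b":61,"exz":72,"hvm":92,"obs":23,"r":23,"sod":25,"xns":52,"xp":55}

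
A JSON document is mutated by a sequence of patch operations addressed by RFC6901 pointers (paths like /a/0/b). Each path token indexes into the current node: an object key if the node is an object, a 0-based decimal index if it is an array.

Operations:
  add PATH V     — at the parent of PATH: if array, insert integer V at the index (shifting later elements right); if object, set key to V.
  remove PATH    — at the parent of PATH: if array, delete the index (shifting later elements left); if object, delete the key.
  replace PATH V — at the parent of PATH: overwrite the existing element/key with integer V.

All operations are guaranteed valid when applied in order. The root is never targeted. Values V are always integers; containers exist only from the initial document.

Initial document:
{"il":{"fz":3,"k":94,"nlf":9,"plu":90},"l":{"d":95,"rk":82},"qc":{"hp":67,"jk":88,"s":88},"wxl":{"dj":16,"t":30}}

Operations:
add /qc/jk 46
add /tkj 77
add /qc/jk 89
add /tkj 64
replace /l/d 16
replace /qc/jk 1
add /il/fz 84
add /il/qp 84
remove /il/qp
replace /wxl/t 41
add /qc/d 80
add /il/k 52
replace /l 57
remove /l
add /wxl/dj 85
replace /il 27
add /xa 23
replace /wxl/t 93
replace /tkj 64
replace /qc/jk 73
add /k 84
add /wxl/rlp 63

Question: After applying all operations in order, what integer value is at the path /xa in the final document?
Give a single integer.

After op 1 (add /qc/jk 46): {"il":{"fz":3,"k":94,"nlf":9,"plu":90},"l":{"d":95,"rk":82},"qc":{"hp":67,"jk":46,"s":88},"wxl":{"dj":16,"t":30}}
After op 2 (add /tkj 77): {"il":{"fz":3,"k":94,"nlf":9,"plu":90},"l":{"d":95,"rk":82},"qc":{"hp":67,"jk":46,"s":88},"tkj":77,"wxl":{"dj":16,"t":30}}
After op 3 (add /qc/jk 89): {"il":{"fz":3,"k":94,"nlf":9,"plu":90},"l":{"d":95,"rk":82},"qc":{"hp":67,"jk":89,"s":88},"tkj":77,"wxl":{"dj":16,"t":30}}
After op 4 (add /tkj 64): {"il":{"fz":3,"k":94,"nlf":9,"plu":90},"l":{"d":95,"rk":82},"qc":{"hp":67,"jk":89,"s":88},"tkj":64,"wxl":{"dj":16,"t":30}}
After op 5 (replace /l/d 16): {"il":{"fz":3,"k":94,"nlf":9,"plu":90},"l":{"d":16,"rk":82},"qc":{"hp":67,"jk":89,"s":88},"tkj":64,"wxl":{"dj":16,"t":30}}
After op 6 (replace /qc/jk 1): {"il":{"fz":3,"k":94,"nlf":9,"plu":90},"l":{"d":16,"rk":82},"qc":{"hp":67,"jk":1,"s":88},"tkj":64,"wxl":{"dj":16,"t":30}}
After op 7 (add /il/fz 84): {"il":{"fz":84,"k":94,"nlf":9,"plu":90},"l":{"d":16,"rk":82},"qc":{"hp":67,"jk":1,"s":88},"tkj":64,"wxl":{"dj":16,"t":30}}
After op 8 (add /il/qp 84): {"il":{"fz":84,"k":94,"nlf":9,"plu":90,"qp":84},"l":{"d":16,"rk":82},"qc":{"hp":67,"jk":1,"s":88},"tkj":64,"wxl":{"dj":16,"t":30}}
After op 9 (remove /il/qp): {"il":{"fz":84,"k":94,"nlf":9,"plu":90},"l":{"d":16,"rk":82},"qc":{"hp":67,"jk":1,"s":88},"tkj":64,"wxl":{"dj":16,"t":30}}
After op 10 (replace /wxl/t 41): {"il":{"fz":84,"k":94,"nlf":9,"plu":90},"l":{"d":16,"rk":82},"qc":{"hp":67,"jk":1,"s":88},"tkj":64,"wxl":{"dj":16,"t":41}}
After op 11 (add /qc/d 80): {"il":{"fz":84,"k":94,"nlf":9,"plu":90},"l":{"d":16,"rk":82},"qc":{"d":80,"hp":67,"jk":1,"s":88},"tkj":64,"wxl":{"dj":16,"t":41}}
After op 12 (add /il/k 52): {"il":{"fz":84,"k":52,"nlf":9,"plu":90},"l":{"d":16,"rk":82},"qc":{"d":80,"hp":67,"jk":1,"s":88},"tkj":64,"wxl":{"dj":16,"t":41}}
After op 13 (replace /l 57): {"il":{"fz":84,"k":52,"nlf":9,"plu":90},"l":57,"qc":{"d":80,"hp":67,"jk":1,"s":88},"tkj":64,"wxl":{"dj":16,"t":41}}
After op 14 (remove /l): {"il":{"fz":84,"k":52,"nlf":9,"plu":90},"qc":{"d":80,"hp":67,"jk":1,"s":88},"tkj":64,"wxl":{"dj":16,"t":41}}
After op 15 (add /wxl/dj 85): {"il":{"fz":84,"k":52,"nlf":9,"plu":90},"qc":{"d":80,"hp":67,"jk":1,"s":88},"tkj":64,"wxl":{"dj":85,"t":41}}
After op 16 (replace /il 27): {"il":27,"qc":{"d":80,"hp":67,"jk":1,"s":88},"tkj":64,"wxl":{"dj":85,"t":41}}
After op 17 (add /xa 23): {"il":27,"qc":{"d":80,"hp":67,"jk":1,"s":88},"tkj":64,"wxl":{"dj":85,"t":41},"xa":23}
After op 18 (replace /wxl/t 93): {"il":27,"qc":{"d":80,"hp":67,"jk":1,"s":88},"tkj":64,"wxl":{"dj":85,"t":93},"xa":23}
After op 19 (replace /tkj 64): {"il":27,"qc":{"d":80,"hp":67,"jk":1,"s":88},"tkj":64,"wxl":{"dj":85,"t":93},"xa":23}
After op 20 (replace /qc/jk 73): {"il":27,"qc":{"d":80,"hp":67,"jk":73,"s":88},"tkj":64,"wxl":{"dj":85,"t":93},"xa":23}
After op 21 (add /k 84): {"il":27,"k":84,"qc":{"d":80,"hp":67,"jk":73,"s":88},"tkj":64,"wxl":{"dj":85,"t":93},"xa":23}
After op 22 (add /wxl/rlp 63): {"il":27,"k":84,"qc":{"d":80,"hp":67,"jk":73,"s":88},"tkj":64,"wxl":{"dj":85,"rlp":63,"t":93},"xa":23}
Value at /xa: 23

Answer: 23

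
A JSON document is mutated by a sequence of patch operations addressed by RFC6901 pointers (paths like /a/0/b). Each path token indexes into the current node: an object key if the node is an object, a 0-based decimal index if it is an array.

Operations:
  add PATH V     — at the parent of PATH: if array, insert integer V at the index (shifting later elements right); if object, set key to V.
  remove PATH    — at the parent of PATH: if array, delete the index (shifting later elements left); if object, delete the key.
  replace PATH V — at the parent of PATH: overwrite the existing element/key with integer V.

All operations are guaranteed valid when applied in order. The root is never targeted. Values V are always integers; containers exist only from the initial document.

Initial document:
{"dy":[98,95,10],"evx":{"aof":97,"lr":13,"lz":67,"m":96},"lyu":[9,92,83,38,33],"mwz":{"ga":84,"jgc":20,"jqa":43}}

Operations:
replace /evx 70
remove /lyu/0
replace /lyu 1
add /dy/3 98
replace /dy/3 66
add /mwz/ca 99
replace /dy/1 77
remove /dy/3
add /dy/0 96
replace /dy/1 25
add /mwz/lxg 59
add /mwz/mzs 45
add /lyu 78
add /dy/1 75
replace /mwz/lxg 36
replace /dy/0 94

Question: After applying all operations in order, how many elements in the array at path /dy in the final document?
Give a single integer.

After op 1 (replace /evx 70): {"dy":[98,95,10],"evx":70,"lyu":[9,92,83,38,33],"mwz":{"ga":84,"jgc":20,"jqa":43}}
After op 2 (remove /lyu/0): {"dy":[98,95,10],"evx":70,"lyu":[92,83,38,33],"mwz":{"ga":84,"jgc":20,"jqa":43}}
After op 3 (replace /lyu 1): {"dy":[98,95,10],"evx":70,"lyu":1,"mwz":{"ga":84,"jgc":20,"jqa":43}}
After op 4 (add /dy/3 98): {"dy":[98,95,10,98],"evx":70,"lyu":1,"mwz":{"ga":84,"jgc":20,"jqa":43}}
After op 5 (replace /dy/3 66): {"dy":[98,95,10,66],"evx":70,"lyu":1,"mwz":{"ga":84,"jgc":20,"jqa":43}}
After op 6 (add /mwz/ca 99): {"dy":[98,95,10,66],"evx":70,"lyu":1,"mwz":{"ca":99,"ga":84,"jgc":20,"jqa":43}}
After op 7 (replace /dy/1 77): {"dy":[98,77,10,66],"evx":70,"lyu":1,"mwz":{"ca":99,"ga":84,"jgc":20,"jqa":43}}
After op 8 (remove /dy/3): {"dy":[98,77,10],"evx":70,"lyu":1,"mwz":{"ca":99,"ga":84,"jgc":20,"jqa":43}}
After op 9 (add /dy/0 96): {"dy":[96,98,77,10],"evx":70,"lyu":1,"mwz":{"ca":99,"ga":84,"jgc":20,"jqa":43}}
After op 10 (replace /dy/1 25): {"dy":[96,25,77,10],"evx":70,"lyu":1,"mwz":{"ca":99,"ga":84,"jgc":20,"jqa":43}}
After op 11 (add /mwz/lxg 59): {"dy":[96,25,77,10],"evx":70,"lyu":1,"mwz":{"ca":99,"ga":84,"jgc":20,"jqa":43,"lxg":59}}
After op 12 (add /mwz/mzs 45): {"dy":[96,25,77,10],"evx":70,"lyu":1,"mwz":{"ca":99,"ga":84,"jgc":20,"jqa":43,"lxg":59,"mzs":45}}
After op 13 (add /lyu 78): {"dy":[96,25,77,10],"evx":70,"lyu":78,"mwz":{"ca":99,"ga":84,"jgc":20,"jqa":43,"lxg":59,"mzs":45}}
After op 14 (add /dy/1 75): {"dy":[96,75,25,77,10],"evx":70,"lyu":78,"mwz":{"ca":99,"ga":84,"jgc":20,"jqa":43,"lxg":59,"mzs":45}}
After op 15 (replace /mwz/lxg 36): {"dy":[96,75,25,77,10],"evx":70,"lyu":78,"mwz":{"ca":99,"ga":84,"jgc":20,"jqa":43,"lxg":36,"mzs":45}}
After op 16 (replace /dy/0 94): {"dy":[94,75,25,77,10],"evx":70,"lyu":78,"mwz":{"ca":99,"ga":84,"jgc":20,"jqa":43,"lxg":36,"mzs":45}}
Size at path /dy: 5

Answer: 5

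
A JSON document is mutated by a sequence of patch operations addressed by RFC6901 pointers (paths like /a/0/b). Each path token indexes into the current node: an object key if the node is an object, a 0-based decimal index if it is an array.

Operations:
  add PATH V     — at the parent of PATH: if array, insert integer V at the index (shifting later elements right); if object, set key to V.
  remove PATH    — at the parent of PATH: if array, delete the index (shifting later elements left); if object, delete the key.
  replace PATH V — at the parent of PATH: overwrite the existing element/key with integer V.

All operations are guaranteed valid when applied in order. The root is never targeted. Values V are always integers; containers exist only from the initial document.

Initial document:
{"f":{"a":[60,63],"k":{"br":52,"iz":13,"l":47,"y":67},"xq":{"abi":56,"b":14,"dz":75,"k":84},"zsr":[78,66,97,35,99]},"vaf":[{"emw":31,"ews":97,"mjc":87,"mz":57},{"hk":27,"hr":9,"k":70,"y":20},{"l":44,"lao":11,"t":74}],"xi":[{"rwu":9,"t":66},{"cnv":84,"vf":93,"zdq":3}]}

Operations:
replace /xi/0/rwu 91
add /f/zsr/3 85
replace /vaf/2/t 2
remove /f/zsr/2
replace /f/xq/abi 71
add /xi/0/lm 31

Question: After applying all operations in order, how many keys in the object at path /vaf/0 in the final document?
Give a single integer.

After op 1 (replace /xi/0/rwu 91): {"f":{"a":[60,63],"k":{"br":52,"iz":13,"l":47,"y":67},"xq":{"abi":56,"b":14,"dz":75,"k":84},"zsr":[78,66,97,35,99]},"vaf":[{"emw":31,"ews":97,"mjc":87,"mz":57},{"hk":27,"hr":9,"k":70,"y":20},{"l":44,"lao":11,"t":74}],"xi":[{"rwu":91,"t":66},{"cnv":84,"vf":93,"zdq":3}]}
After op 2 (add /f/zsr/3 85): {"f":{"a":[60,63],"k":{"br":52,"iz":13,"l":47,"y":67},"xq":{"abi":56,"b":14,"dz":75,"k":84},"zsr":[78,66,97,85,35,99]},"vaf":[{"emw":31,"ews":97,"mjc":87,"mz":57},{"hk":27,"hr":9,"k":70,"y":20},{"l":44,"lao":11,"t":74}],"xi":[{"rwu":91,"t":66},{"cnv":84,"vf":93,"zdq":3}]}
After op 3 (replace /vaf/2/t 2): {"f":{"a":[60,63],"k":{"br":52,"iz":13,"l":47,"y":67},"xq":{"abi":56,"b":14,"dz":75,"k":84},"zsr":[78,66,97,85,35,99]},"vaf":[{"emw":31,"ews":97,"mjc":87,"mz":57},{"hk":27,"hr":9,"k":70,"y":20},{"l":44,"lao":11,"t":2}],"xi":[{"rwu":91,"t":66},{"cnv":84,"vf":93,"zdq":3}]}
After op 4 (remove /f/zsr/2): {"f":{"a":[60,63],"k":{"br":52,"iz":13,"l":47,"y":67},"xq":{"abi":56,"b":14,"dz":75,"k":84},"zsr":[78,66,85,35,99]},"vaf":[{"emw":31,"ews":97,"mjc":87,"mz":57},{"hk":27,"hr":9,"k":70,"y":20},{"l":44,"lao":11,"t":2}],"xi":[{"rwu":91,"t":66},{"cnv":84,"vf":93,"zdq":3}]}
After op 5 (replace /f/xq/abi 71): {"f":{"a":[60,63],"k":{"br":52,"iz":13,"l":47,"y":67},"xq":{"abi":71,"b":14,"dz":75,"k":84},"zsr":[78,66,85,35,99]},"vaf":[{"emw":31,"ews":97,"mjc":87,"mz":57},{"hk":27,"hr":9,"k":70,"y":20},{"l":44,"lao":11,"t":2}],"xi":[{"rwu":91,"t":66},{"cnv":84,"vf":93,"zdq":3}]}
After op 6 (add /xi/0/lm 31): {"f":{"a":[60,63],"k":{"br":52,"iz":13,"l":47,"y":67},"xq":{"abi":71,"b":14,"dz":75,"k":84},"zsr":[78,66,85,35,99]},"vaf":[{"emw":31,"ews":97,"mjc":87,"mz":57},{"hk":27,"hr":9,"k":70,"y":20},{"l":44,"lao":11,"t":2}],"xi":[{"lm":31,"rwu":91,"t":66},{"cnv":84,"vf":93,"zdq":3}]}
Size at path /vaf/0: 4

Answer: 4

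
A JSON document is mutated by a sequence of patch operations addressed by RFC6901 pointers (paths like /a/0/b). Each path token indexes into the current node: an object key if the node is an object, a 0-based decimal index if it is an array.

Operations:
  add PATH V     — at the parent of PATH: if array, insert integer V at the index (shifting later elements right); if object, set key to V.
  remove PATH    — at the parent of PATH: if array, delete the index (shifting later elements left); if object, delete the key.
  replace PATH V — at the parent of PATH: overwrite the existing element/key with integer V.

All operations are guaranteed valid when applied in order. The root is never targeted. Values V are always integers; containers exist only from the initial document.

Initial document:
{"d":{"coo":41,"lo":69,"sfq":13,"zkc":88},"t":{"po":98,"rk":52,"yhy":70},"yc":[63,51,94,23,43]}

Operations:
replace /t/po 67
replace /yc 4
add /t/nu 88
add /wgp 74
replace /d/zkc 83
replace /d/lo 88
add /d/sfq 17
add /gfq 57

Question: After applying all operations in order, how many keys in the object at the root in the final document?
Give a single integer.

After op 1 (replace /t/po 67): {"d":{"coo":41,"lo":69,"sfq":13,"zkc":88},"t":{"po":67,"rk":52,"yhy":70},"yc":[63,51,94,23,43]}
After op 2 (replace /yc 4): {"d":{"coo":41,"lo":69,"sfq":13,"zkc":88},"t":{"po":67,"rk":52,"yhy":70},"yc":4}
After op 3 (add /t/nu 88): {"d":{"coo":41,"lo":69,"sfq":13,"zkc":88},"t":{"nu":88,"po":67,"rk":52,"yhy":70},"yc":4}
After op 4 (add /wgp 74): {"d":{"coo":41,"lo":69,"sfq":13,"zkc":88},"t":{"nu":88,"po":67,"rk":52,"yhy":70},"wgp":74,"yc":4}
After op 5 (replace /d/zkc 83): {"d":{"coo":41,"lo":69,"sfq":13,"zkc":83},"t":{"nu":88,"po":67,"rk":52,"yhy":70},"wgp":74,"yc":4}
After op 6 (replace /d/lo 88): {"d":{"coo":41,"lo":88,"sfq":13,"zkc":83},"t":{"nu":88,"po":67,"rk":52,"yhy":70},"wgp":74,"yc":4}
After op 7 (add /d/sfq 17): {"d":{"coo":41,"lo":88,"sfq":17,"zkc":83},"t":{"nu":88,"po":67,"rk":52,"yhy":70},"wgp":74,"yc":4}
After op 8 (add /gfq 57): {"d":{"coo":41,"lo":88,"sfq":17,"zkc":83},"gfq":57,"t":{"nu":88,"po":67,"rk":52,"yhy":70},"wgp":74,"yc":4}
Size at the root: 5

Answer: 5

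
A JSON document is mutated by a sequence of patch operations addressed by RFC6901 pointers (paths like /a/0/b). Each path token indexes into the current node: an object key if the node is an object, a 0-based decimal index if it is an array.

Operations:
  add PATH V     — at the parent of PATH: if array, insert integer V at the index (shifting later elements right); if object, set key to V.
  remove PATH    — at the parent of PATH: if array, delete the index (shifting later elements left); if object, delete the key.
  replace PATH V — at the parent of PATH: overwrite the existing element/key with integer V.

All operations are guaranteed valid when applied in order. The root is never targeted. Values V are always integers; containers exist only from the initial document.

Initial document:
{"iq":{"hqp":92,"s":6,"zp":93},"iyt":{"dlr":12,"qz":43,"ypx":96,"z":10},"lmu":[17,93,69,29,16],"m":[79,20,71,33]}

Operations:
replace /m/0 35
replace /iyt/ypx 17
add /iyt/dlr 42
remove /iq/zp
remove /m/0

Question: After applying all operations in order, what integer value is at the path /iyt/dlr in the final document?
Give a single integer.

After op 1 (replace /m/0 35): {"iq":{"hqp":92,"s":6,"zp":93},"iyt":{"dlr":12,"qz":43,"ypx":96,"z":10},"lmu":[17,93,69,29,16],"m":[35,20,71,33]}
After op 2 (replace /iyt/ypx 17): {"iq":{"hqp":92,"s":6,"zp":93},"iyt":{"dlr":12,"qz":43,"ypx":17,"z":10},"lmu":[17,93,69,29,16],"m":[35,20,71,33]}
After op 3 (add /iyt/dlr 42): {"iq":{"hqp":92,"s":6,"zp":93},"iyt":{"dlr":42,"qz":43,"ypx":17,"z":10},"lmu":[17,93,69,29,16],"m":[35,20,71,33]}
After op 4 (remove /iq/zp): {"iq":{"hqp":92,"s":6},"iyt":{"dlr":42,"qz":43,"ypx":17,"z":10},"lmu":[17,93,69,29,16],"m":[35,20,71,33]}
After op 5 (remove /m/0): {"iq":{"hqp":92,"s":6},"iyt":{"dlr":42,"qz":43,"ypx":17,"z":10},"lmu":[17,93,69,29,16],"m":[20,71,33]}
Value at /iyt/dlr: 42

Answer: 42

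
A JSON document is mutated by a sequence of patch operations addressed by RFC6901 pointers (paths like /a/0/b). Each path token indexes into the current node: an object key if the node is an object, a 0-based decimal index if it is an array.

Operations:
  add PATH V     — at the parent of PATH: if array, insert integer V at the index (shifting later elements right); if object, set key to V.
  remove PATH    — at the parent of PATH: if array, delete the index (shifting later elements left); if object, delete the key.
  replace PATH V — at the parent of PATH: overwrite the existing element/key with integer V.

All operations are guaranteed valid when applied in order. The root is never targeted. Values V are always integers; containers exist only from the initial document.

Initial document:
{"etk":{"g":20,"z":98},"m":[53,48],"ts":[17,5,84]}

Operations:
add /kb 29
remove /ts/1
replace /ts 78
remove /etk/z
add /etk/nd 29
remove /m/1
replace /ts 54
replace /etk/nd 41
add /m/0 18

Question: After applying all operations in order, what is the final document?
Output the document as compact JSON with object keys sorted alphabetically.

Answer: {"etk":{"g":20,"nd":41},"kb":29,"m":[18,53],"ts":54}

Derivation:
After op 1 (add /kb 29): {"etk":{"g":20,"z":98},"kb":29,"m":[53,48],"ts":[17,5,84]}
After op 2 (remove /ts/1): {"etk":{"g":20,"z":98},"kb":29,"m":[53,48],"ts":[17,84]}
After op 3 (replace /ts 78): {"etk":{"g":20,"z":98},"kb":29,"m":[53,48],"ts":78}
After op 4 (remove /etk/z): {"etk":{"g":20},"kb":29,"m":[53,48],"ts":78}
After op 5 (add /etk/nd 29): {"etk":{"g":20,"nd":29},"kb":29,"m":[53,48],"ts":78}
After op 6 (remove /m/1): {"etk":{"g":20,"nd":29},"kb":29,"m":[53],"ts":78}
After op 7 (replace /ts 54): {"etk":{"g":20,"nd":29},"kb":29,"m":[53],"ts":54}
After op 8 (replace /etk/nd 41): {"etk":{"g":20,"nd":41},"kb":29,"m":[53],"ts":54}
After op 9 (add /m/0 18): {"etk":{"g":20,"nd":41},"kb":29,"m":[18,53],"ts":54}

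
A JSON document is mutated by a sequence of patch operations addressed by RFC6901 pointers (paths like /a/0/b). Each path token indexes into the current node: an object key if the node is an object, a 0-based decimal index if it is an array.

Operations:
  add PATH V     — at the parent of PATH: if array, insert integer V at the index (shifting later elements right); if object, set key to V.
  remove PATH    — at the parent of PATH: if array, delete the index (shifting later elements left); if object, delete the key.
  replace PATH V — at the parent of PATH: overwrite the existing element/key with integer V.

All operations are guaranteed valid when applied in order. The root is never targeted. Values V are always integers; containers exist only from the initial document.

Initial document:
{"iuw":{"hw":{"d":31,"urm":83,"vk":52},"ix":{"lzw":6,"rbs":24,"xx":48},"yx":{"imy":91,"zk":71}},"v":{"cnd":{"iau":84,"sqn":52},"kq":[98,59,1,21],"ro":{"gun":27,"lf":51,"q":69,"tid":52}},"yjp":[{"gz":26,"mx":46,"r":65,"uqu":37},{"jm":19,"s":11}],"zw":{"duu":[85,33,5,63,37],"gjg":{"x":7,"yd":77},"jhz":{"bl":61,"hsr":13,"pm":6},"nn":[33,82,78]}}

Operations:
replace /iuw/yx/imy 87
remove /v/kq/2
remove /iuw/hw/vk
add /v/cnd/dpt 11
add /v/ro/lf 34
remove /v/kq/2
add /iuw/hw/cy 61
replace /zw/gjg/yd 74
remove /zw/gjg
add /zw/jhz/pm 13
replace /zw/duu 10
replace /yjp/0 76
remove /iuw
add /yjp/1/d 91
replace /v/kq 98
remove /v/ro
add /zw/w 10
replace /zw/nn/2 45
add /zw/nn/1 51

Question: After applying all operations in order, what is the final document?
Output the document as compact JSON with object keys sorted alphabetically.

Answer: {"v":{"cnd":{"dpt":11,"iau":84,"sqn":52},"kq":98},"yjp":[76,{"d":91,"jm":19,"s":11}],"zw":{"duu":10,"jhz":{"bl":61,"hsr":13,"pm":13},"nn":[33,51,82,45],"w":10}}

Derivation:
After op 1 (replace /iuw/yx/imy 87): {"iuw":{"hw":{"d":31,"urm":83,"vk":52},"ix":{"lzw":6,"rbs":24,"xx":48},"yx":{"imy":87,"zk":71}},"v":{"cnd":{"iau":84,"sqn":52},"kq":[98,59,1,21],"ro":{"gun":27,"lf":51,"q":69,"tid":52}},"yjp":[{"gz":26,"mx":46,"r":65,"uqu":37},{"jm":19,"s":11}],"zw":{"duu":[85,33,5,63,37],"gjg":{"x":7,"yd":77},"jhz":{"bl":61,"hsr":13,"pm":6},"nn":[33,82,78]}}
After op 2 (remove /v/kq/2): {"iuw":{"hw":{"d":31,"urm":83,"vk":52},"ix":{"lzw":6,"rbs":24,"xx":48},"yx":{"imy":87,"zk":71}},"v":{"cnd":{"iau":84,"sqn":52},"kq":[98,59,21],"ro":{"gun":27,"lf":51,"q":69,"tid":52}},"yjp":[{"gz":26,"mx":46,"r":65,"uqu":37},{"jm":19,"s":11}],"zw":{"duu":[85,33,5,63,37],"gjg":{"x":7,"yd":77},"jhz":{"bl":61,"hsr":13,"pm":6},"nn":[33,82,78]}}
After op 3 (remove /iuw/hw/vk): {"iuw":{"hw":{"d":31,"urm":83},"ix":{"lzw":6,"rbs":24,"xx":48},"yx":{"imy":87,"zk":71}},"v":{"cnd":{"iau":84,"sqn":52},"kq":[98,59,21],"ro":{"gun":27,"lf":51,"q":69,"tid":52}},"yjp":[{"gz":26,"mx":46,"r":65,"uqu":37},{"jm":19,"s":11}],"zw":{"duu":[85,33,5,63,37],"gjg":{"x":7,"yd":77},"jhz":{"bl":61,"hsr":13,"pm":6},"nn":[33,82,78]}}
After op 4 (add /v/cnd/dpt 11): {"iuw":{"hw":{"d":31,"urm":83},"ix":{"lzw":6,"rbs":24,"xx":48},"yx":{"imy":87,"zk":71}},"v":{"cnd":{"dpt":11,"iau":84,"sqn":52},"kq":[98,59,21],"ro":{"gun":27,"lf":51,"q":69,"tid":52}},"yjp":[{"gz":26,"mx":46,"r":65,"uqu":37},{"jm":19,"s":11}],"zw":{"duu":[85,33,5,63,37],"gjg":{"x":7,"yd":77},"jhz":{"bl":61,"hsr":13,"pm":6},"nn":[33,82,78]}}
After op 5 (add /v/ro/lf 34): {"iuw":{"hw":{"d":31,"urm":83},"ix":{"lzw":6,"rbs":24,"xx":48},"yx":{"imy":87,"zk":71}},"v":{"cnd":{"dpt":11,"iau":84,"sqn":52},"kq":[98,59,21],"ro":{"gun":27,"lf":34,"q":69,"tid":52}},"yjp":[{"gz":26,"mx":46,"r":65,"uqu":37},{"jm":19,"s":11}],"zw":{"duu":[85,33,5,63,37],"gjg":{"x":7,"yd":77},"jhz":{"bl":61,"hsr":13,"pm":6},"nn":[33,82,78]}}
After op 6 (remove /v/kq/2): {"iuw":{"hw":{"d":31,"urm":83},"ix":{"lzw":6,"rbs":24,"xx":48},"yx":{"imy":87,"zk":71}},"v":{"cnd":{"dpt":11,"iau":84,"sqn":52},"kq":[98,59],"ro":{"gun":27,"lf":34,"q":69,"tid":52}},"yjp":[{"gz":26,"mx":46,"r":65,"uqu":37},{"jm":19,"s":11}],"zw":{"duu":[85,33,5,63,37],"gjg":{"x":7,"yd":77},"jhz":{"bl":61,"hsr":13,"pm":6},"nn":[33,82,78]}}
After op 7 (add /iuw/hw/cy 61): {"iuw":{"hw":{"cy":61,"d":31,"urm":83},"ix":{"lzw":6,"rbs":24,"xx":48},"yx":{"imy":87,"zk":71}},"v":{"cnd":{"dpt":11,"iau":84,"sqn":52},"kq":[98,59],"ro":{"gun":27,"lf":34,"q":69,"tid":52}},"yjp":[{"gz":26,"mx":46,"r":65,"uqu":37},{"jm":19,"s":11}],"zw":{"duu":[85,33,5,63,37],"gjg":{"x":7,"yd":77},"jhz":{"bl":61,"hsr":13,"pm":6},"nn":[33,82,78]}}
After op 8 (replace /zw/gjg/yd 74): {"iuw":{"hw":{"cy":61,"d":31,"urm":83},"ix":{"lzw":6,"rbs":24,"xx":48},"yx":{"imy":87,"zk":71}},"v":{"cnd":{"dpt":11,"iau":84,"sqn":52},"kq":[98,59],"ro":{"gun":27,"lf":34,"q":69,"tid":52}},"yjp":[{"gz":26,"mx":46,"r":65,"uqu":37},{"jm":19,"s":11}],"zw":{"duu":[85,33,5,63,37],"gjg":{"x":7,"yd":74},"jhz":{"bl":61,"hsr":13,"pm":6},"nn":[33,82,78]}}
After op 9 (remove /zw/gjg): {"iuw":{"hw":{"cy":61,"d":31,"urm":83},"ix":{"lzw":6,"rbs":24,"xx":48},"yx":{"imy":87,"zk":71}},"v":{"cnd":{"dpt":11,"iau":84,"sqn":52},"kq":[98,59],"ro":{"gun":27,"lf":34,"q":69,"tid":52}},"yjp":[{"gz":26,"mx":46,"r":65,"uqu":37},{"jm":19,"s":11}],"zw":{"duu":[85,33,5,63,37],"jhz":{"bl":61,"hsr":13,"pm":6},"nn":[33,82,78]}}
After op 10 (add /zw/jhz/pm 13): {"iuw":{"hw":{"cy":61,"d":31,"urm":83},"ix":{"lzw":6,"rbs":24,"xx":48},"yx":{"imy":87,"zk":71}},"v":{"cnd":{"dpt":11,"iau":84,"sqn":52},"kq":[98,59],"ro":{"gun":27,"lf":34,"q":69,"tid":52}},"yjp":[{"gz":26,"mx":46,"r":65,"uqu":37},{"jm":19,"s":11}],"zw":{"duu":[85,33,5,63,37],"jhz":{"bl":61,"hsr":13,"pm":13},"nn":[33,82,78]}}
After op 11 (replace /zw/duu 10): {"iuw":{"hw":{"cy":61,"d":31,"urm":83},"ix":{"lzw":6,"rbs":24,"xx":48},"yx":{"imy":87,"zk":71}},"v":{"cnd":{"dpt":11,"iau":84,"sqn":52},"kq":[98,59],"ro":{"gun":27,"lf":34,"q":69,"tid":52}},"yjp":[{"gz":26,"mx":46,"r":65,"uqu":37},{"jm":19,"s":11}],"zw":{"duu":10,"jhz":{"bl":61,"hsr":13,"pm":13},"nn":[33,82,78]}}
After op 12 (replace /yjp/0 76): {"iuw":{"hw":{"cy":61,"d":31,"urm":83},"ix":{"lzw":6,"rbs":24,"xx":48},"yx":{"imy":87,"zk":71}},"v":{"cnd":{"dpt":11,"iau":84,"sqn":52},"kq":[98,59],"ro":{"gun":27,"lf":34,"q":69,"tid":52}},"yjp":[76,{"jm":19,"s":11}],"zw":{"duu":10,"jhz":{"bl":61,"hsr":13,"pm":13},"nn":[33,82,78]}}
After op 13 (remove /iuw): {"v":{"cnd":{"dpt":11,"iau":84,"sqn":52},"kq":[98,59],"ro":{"gun":27,"lf":34,"q":69,"tid":52}},"yjp":[76,{"jm":19,"s":11}],"zw":{"duu":10,"jhz":{"bl":61,"hsr":13,"pm":13},"nn":[33,82,78]}}
After op 14 (add /yjp/1/d 91): {"v":{"cnd":{"dpt":11,"iau":84,"sqn":52},"kq":[98,59],"ro":{"gun":27,"lf":34,"q":69,"tid":52}},"yjp":[76,{"d":91,"jm":19,"s":11}],"zw":{"duu":10,"jhz":{"bl":61,"hsr":13,"pm":13},"nn":[33,82,78]}}
After op 15 (replace /v/kq 98): {"v":{"cnd":{"dpt":11,"iau":84,"sqn":52},"kq":98,"ro":{"gun":27,"lf":34,"q":69,"tid":52}},"yjp":[76,{"d":91,"jm":19,"s":11}],"zw":{"duu":10,"jhz":{"bl":61,"hsr":13,"pm":13},"nn":[33,82,78]}}
After op 16 (remove /v/ro): {"v":{"cnd":{"dpt":11,"iau":84,"sqn":52},"kq":98},"yjp":[76,{"d":91,"jm":19,"s":11}],"zw":{"duu":10,"jhz":{"bl":61,"hsr":13,"pm":13},"nn":[33,82,78]}}
After op 17 (add /zw/w 10): {"v":{"cnd":{"dpt":11,"iau":84,"sqn":52},"kq":98},"yjp":[76,{"d":91,"jm":19,"s":11}],"zw":{"duu":10,"jhz":{"bl":61,"hsr":13,"pm":13},"nn":[33,82,78],"w":10}}
After op 18 (replace /zw/nn/2 45): {"v":{"cnd":{"dpt":11,"iau":84,"sqn":52},"kq":98},"yjp":[76,{"d":91,"jm":19,"s":11}],"zw":{"duu":10,"jhz":{"bl":61,"hsr":13,"pm":13},"nn":[33,82,45],"w":10}}
After op 19 (add /zw/nn/1 51): {"v":{"cnd":{"dpt":11,"iau":84,"sqn":52},"kq":98},"yjp":[76,{"d":91,"jm":19,"s":11}],"zw":{"duu":10,"jhz":{"bl":61,"hsr":13,"pm":13},"nn":[33,51,82,45],"w":10}}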